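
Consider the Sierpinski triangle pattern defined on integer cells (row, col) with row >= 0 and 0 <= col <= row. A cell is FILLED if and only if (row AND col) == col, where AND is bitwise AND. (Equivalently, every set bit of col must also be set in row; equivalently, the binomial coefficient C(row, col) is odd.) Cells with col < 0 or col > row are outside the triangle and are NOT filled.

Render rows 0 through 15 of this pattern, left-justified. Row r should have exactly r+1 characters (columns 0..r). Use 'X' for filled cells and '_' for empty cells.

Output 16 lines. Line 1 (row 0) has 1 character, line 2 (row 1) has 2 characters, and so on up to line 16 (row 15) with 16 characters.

Answer: X
XX
X_X
XXXX
X___X
XX__XX
X_X_X_X
XXXXXXXX
X_______X
XX______XX
X_X_____X_X
XXXX____XXXX
X___X___X___X
XX__XX__XX__XX
X_X_X_X_X_X_X_X
XXXXXXXXXXXXXXXX

Derivation:
r0=0: X
r1=1: XX
r2=10: X_X
r3=11: XXXX
r4=100: X___X
r5=101: XX__XX
r6=110: X_X_X_X
r7=111: XXXXXXXX
r8=1000: X_______X
r9=1001: XX______XX
r10=1010: X_X_____X_X
r11=1011: XXXX____XXXX
r12=1100: X___X___X___X
r13=1101: XX__XX__XX__XX
r14=1110: X_X_X_X_X_X_X_X
r15=1111: XXXXXXXXXXXXXXXX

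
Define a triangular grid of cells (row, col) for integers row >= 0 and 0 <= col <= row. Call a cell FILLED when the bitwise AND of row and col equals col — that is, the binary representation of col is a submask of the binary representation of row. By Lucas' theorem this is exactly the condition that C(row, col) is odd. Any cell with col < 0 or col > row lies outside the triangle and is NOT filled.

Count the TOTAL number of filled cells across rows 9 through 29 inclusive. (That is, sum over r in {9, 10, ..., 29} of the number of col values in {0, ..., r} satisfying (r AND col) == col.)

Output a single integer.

Answer: 166

Derivation:
r9=1001 pc2: +4 =4
r10=1010 pc2: +4 =8
r11=1011 pc3: +8 =16
r12=1100 pc2: +4 =20
r13=1101 pc3: +8 =28
r14=1110 pc3: +8 =36
r15=1111 pc4: +16 =52
r16=10000 pc1: +2 =54
r17=10001 pc2: +4 =58
r18=10010 pc2: +4 =62
r19=10011 pc3: +8 =70
r20=10100 pc2: +4 =74
r21=10101 pc3: +8 =82
r22=10110 pc3: +8 =90
r23=10111 pc4: +16 =106
r24=11000 pc2: +4 =110
r25=11001 pc3: +8 =118
r26=11010 pc3: +8 =126
r27=11011 pc4: +16 =142
r28=11100 pc3: +8 =150
r29=11101 pc4: +16 =166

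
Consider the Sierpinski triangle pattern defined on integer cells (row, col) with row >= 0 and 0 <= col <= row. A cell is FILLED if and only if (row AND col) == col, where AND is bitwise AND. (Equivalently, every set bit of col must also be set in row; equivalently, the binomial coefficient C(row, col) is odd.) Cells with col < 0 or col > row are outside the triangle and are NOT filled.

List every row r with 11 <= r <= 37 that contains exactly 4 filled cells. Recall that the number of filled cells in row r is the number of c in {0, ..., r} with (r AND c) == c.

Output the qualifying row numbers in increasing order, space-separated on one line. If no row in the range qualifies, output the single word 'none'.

Answer: 12 17 18 20 24 33 34 36

Derivation:
Row r has 2^popcount(r) filled cells, so we need popcount(r) = log2(4) = 2.
Scan r = 11..37 and keep those with exactly 2 one-bits:
r=11=1011 popcount=3 -> skip
r=12=1100 popcount=2 -> KEEP
r=13=1101 popcount=3 -> skip
r=14=1110 popcount=3 -> skip
r=15=1111 popcount=4 -> skip
r=16=10000 popcount=1 -> skip
r=17=10001 popcount=2 -> KEEP
r=18=10010 popcount=2 -> KEEP
r=19=10011 popcount=3 -> skip
r=20=10100 popcount=2 -> KEEP
r=21=10101 popcount=3 -> skip
r=22=10110 popcount=3 -> skip
r=23=10111 popcount=4 -> skip
r=24=11000 popcount=2 -> KEEP
r=25=11001 popcount=3 -> skip
r=26=11010 popcount=3 -> skip
r=27=11011 popcount=4 -> skip
r=28=11100 popcount=3 -> skip
r=29=11101 popcount=4 -> skip
r=30=11110 popcount=4 -> skip
r=31=11111 popcount=5 -> skip
r=32=100000 popcount=1 -> skip
r=33=100001 popcount=2 -> KEEP
r=34=100010 popcount=2 -> KEEP
r=35=100011 popcount=3 -> skip
r=36=100100 popcount=2 -> KEEP
r=37=100101 popcount=3 -> skip
Kept rows: 12 17 18 20 24 33 34 36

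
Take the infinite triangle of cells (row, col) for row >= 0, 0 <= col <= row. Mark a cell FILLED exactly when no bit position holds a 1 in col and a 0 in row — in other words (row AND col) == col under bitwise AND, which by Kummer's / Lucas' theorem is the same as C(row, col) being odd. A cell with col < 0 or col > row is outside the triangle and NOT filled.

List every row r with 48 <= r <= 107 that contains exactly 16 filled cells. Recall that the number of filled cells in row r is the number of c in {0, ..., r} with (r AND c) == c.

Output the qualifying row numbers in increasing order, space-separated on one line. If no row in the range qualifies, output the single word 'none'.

Row r has 2^popcount(r) filled cells, so we need popcount(r) = log2(16) = 4.
Scan r = 48..107 and keep those with exactly 4 one-bits:
r=48=110000 popcount=2 -> skip
r=49=110001 popcount=3 -> skip
r=50=110010 popcount=3 -> skip
r=51=110011 popcount=4 -> KEEP
r=52=110100 popcount=3 -> skip
r=53=110101 popcount=4 -> KEEP
r=54=110110 popcount=4 -> KEEP
r=55=110111 popcount=5 -> skip
r=56=111000 popcount=3 -> skip
r=57=111001 popcount=4 -> KEEP
r=58=111010 popcount=4 -> KEEP
r=59=111011 popcount=5 -> skip
r=60=111100 popcount=4 -> KEEP
r=61=111101 popcount=5 -> skip
r=62=111110 popcount=5 -> skip
r=63=111111 popcount=6 -> skip
r=64=1000000 popcount=1 -> skip
r=65=1000001 popcount=2 -> skip
r=66=1000010 popcount=2 -> skip
r=67=1000011 popcount=3 -> skip
r=68=1000100 popcount=2 -> skip
r=69=1000101 popcount=3 -> skip
r=70=1000110 popcount=3 -> skip
r=71=1000111 popcount=4 -> KEEP
r=72=1001000 popcount=2 -> skip
r=73=1001001 popcount=3 -> skip
r=74=1001010 popcount=3 -> skip
r=75=1001011 popcount=4 -> KEEP
r=76=1001100 popcount=3 -> skip
r=77=1001101 popcount=4 -> KEEP
r=78=1001110 popcount=4 -> KEEP
r=79=1001111 popcount=5 -> skip
r=80=1010000 popcount=2 -> skip
r=81=1010001 popcount=3 -> skip
r=82=1010010 popcount=3 -> skip
r=83=1010011 popcount=4 -> KEEP
r=84=1010100 popcount=3 -> skip
r=85=1010101 popcount=4 -> KEEP
r=86=1010110 popcount=4 -> KEEP
r=87=1010111 popcount=5 -> skip
r=88=1011000 popcount=3 -> skip
r=89=1011001 popcount=4 -> KEEP
r=90=1011010 popcount=4 -> KEEP
r=91=1011011 popcount=5 -> skip
r=92=1011100 popcount=4 -> KEEP
r=93=1011101 popcount=5 -> skip
r=94=1011110 popcount=5 -> skip
r=95=1011111 popcount=6 -> skip
r=96=1100000 popcount=2 -> skip
r=97=1100001 popcount=3 -> skip
r=98=1100010 popcount=3 -> skip
r=99=1100011 popcount=4 -> KEEP
r=100=1100100 popcount=3 -> skip
r=101=1100101 popcount=4 -> KEEP
r=102=1100110 popcount=4 -> KEEP
r=103=1100111 popcount=5 -> skip
r=104=1101000 popcount=3 -> skip
r=105=1101001 popcount=4 -> KEEP
r=106=1101010 popcount=4 -> KEEP
r=107=1101011 popcount=5 -> skip
Kept rows: 51 53 54 57 58 60 71 75 77 78 83 85 86 89 90 92 99 101 102 105 106

Answer: 51 53 54 57 58 60 71 75 77 78 83 85 86 89 90 92 99 101 102 105 106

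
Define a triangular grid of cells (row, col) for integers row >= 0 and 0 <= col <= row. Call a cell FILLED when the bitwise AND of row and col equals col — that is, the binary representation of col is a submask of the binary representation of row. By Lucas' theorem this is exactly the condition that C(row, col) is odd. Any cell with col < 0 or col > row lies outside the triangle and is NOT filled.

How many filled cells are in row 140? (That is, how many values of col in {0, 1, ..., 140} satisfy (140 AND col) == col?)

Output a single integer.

Answer: 8

Derivation:
140 in binary = 10001100
popcount(140) = number of 1-bits in 10001100 = 3
A col c satisfies (140 AND c) == c iff every set bit of c is also set in 140; each of the 3 set bits of 140 can independently be on or off in c.
count = 2^3 = 8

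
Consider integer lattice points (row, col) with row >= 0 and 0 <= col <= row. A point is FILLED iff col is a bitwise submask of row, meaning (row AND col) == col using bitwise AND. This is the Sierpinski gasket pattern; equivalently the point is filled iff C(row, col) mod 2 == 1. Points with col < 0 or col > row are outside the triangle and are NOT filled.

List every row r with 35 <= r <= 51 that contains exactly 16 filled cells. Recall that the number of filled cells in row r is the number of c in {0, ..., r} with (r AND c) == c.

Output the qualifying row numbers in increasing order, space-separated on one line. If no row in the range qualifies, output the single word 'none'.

Row r has 2^popcount(r) filled cells, so we need popcount(r) = log2(16) = 4.
Scan r = 35..51 and keep those with exactly 4 one-bits:
r=35=100011 popcount=3 -> skip
r=36=100100 popcount=2 -> skip
r=37=100101 popcount=3 -> skip
r=38=100110 popcount=3 -> skip
r=39=100111 popcount=4 -> KEEP
r=40=101000 popcount=2 -> skip
r=41=101001 popcount=3 -> skip
r=42=101010 popcount=3 -> skip
r=43=101011 popcount=4 -> KEEP
r=44=101100 popcount=3 -> skip
r=45=101101 popcount=4 -> KEEP
r=46=101110 popcount=4 -> KEEP
r=47=101111 popcount=5 -> skip
r=48=110000 popcount=2 -> skip
r=49=110001 popcount=3 -> skip
r=50=110010 popcount=3 -> skip
r=51=110011 popcount=4 -> KEEP
Kept rows: 39 43 45 46 51

Answer: 39 43 45 46 51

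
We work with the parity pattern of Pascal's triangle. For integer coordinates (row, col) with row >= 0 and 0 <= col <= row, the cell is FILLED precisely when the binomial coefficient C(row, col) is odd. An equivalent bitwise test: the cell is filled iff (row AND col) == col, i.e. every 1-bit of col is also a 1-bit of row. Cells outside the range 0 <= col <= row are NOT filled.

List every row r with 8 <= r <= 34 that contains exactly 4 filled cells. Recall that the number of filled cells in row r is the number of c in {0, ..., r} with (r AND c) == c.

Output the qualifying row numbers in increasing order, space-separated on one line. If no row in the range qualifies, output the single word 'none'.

Answer: 9 10 12 17 18 20 24 33 34

Derivation:
Row r has 2^popcount(r) filled cells, so we need popcount(r) = log2(4) = 2.
Scan r = 8..34 and keep those with exactly 2 one-bits:
r=8=1000 popcount=1 -> skip
r=9=1001 popcount=2 -> KEEP
r=10=1010 popcount=2 -> KEEP
r=11=1011 popcount=3 -> skip
r=12=1100 popcount=2 -> KEEP
r=13=1101 popcount=3 -> skip
r=14=1110 popcount=3 -> skip
r=15=1111 popcount=4 -> skip
r=16=10000 popcount=1 -> skip
r=17=10001 popcount=2 -> KEEP
r=18=10010 popcount=2 -> KEEP
r=19=10011 popcount=3 -> skip
r=20=10100 popcount=2 -> KEEP
r=21=10101 popcount=3 -> skip
r=22=10110 popcount=3 -> skip
r=23=10111 popcount=4 -> skip
r=24=11000 popcount=2 -> KEEP
r=25=11001 popcount=3 -> skip
r=26=11010 popcount=3 -> skip
r=27=11011 popcount=4 -> skip
r=28=11100 popcount=3 -> skip
r=29=11101 popcount=4 -> skip
r=30=11110 popcount=4 -> skip
r=31=11111 popcount=5 -> skip
r=32=100000 popcount=1 -> skip
r=33=100001 popcount=2 -> KEEP
r=34=100010 popcount=2 -> KEEP
Kept rows: 9 10 12 17 18 20 24 33 34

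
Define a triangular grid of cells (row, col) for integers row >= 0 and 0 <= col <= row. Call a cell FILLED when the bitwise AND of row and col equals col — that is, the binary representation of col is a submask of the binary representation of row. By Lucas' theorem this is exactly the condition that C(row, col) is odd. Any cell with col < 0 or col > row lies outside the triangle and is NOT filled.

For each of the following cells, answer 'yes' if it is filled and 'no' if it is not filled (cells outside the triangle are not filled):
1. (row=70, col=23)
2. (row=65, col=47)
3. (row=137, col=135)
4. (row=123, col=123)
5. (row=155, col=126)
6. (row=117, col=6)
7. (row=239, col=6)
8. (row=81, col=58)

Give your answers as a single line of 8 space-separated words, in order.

Answer: no no no yes no no yes no

Derivation:
(70,23): row=0b1000110, col=0b10111, row AND col = 0b110 = 6; 6 != 23 -> empty
(65,47): row=0b1000001, col=0b101111, row AND col = 0b1 = 1; 1 != 47 -> empty
(137,135): row=0b10001001, col=0b10000111, row AND col = 0b10000001 = 129; 129 != 135 -> empty
(123,123): row=0b1111011, col=0b1111011, row AND col = 0b1111011 = 123; 123 == 123 -> filled
(155,126): row=0b10011011, col=0b1111110, row AND col = 0b11010 = 26; 26 != 126 -> empty
(117,6): row=0b1110101, col=0b110, row AND col = 0b100 = 4; 4 != 6 -> empty
(239,6): row=0b11101111, col=0b110, row AND col = 0b110 = 6; 6 == 6 -> filled
(81,58): row=0b1010001, col=0b111010, row AND col = 0b10000 = 16; 16 != 58 -> empty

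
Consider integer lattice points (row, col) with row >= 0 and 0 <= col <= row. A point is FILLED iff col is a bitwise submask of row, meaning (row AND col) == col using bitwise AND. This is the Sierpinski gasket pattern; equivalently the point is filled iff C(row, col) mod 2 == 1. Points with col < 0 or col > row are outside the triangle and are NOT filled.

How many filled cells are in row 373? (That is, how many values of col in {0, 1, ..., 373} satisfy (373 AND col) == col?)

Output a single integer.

373 in binary = 101110101
popcount(373) = number of 1-bits in 101110101 = 6
A col c satisfies (373 AND c) == c iff every set bit of c is also set in 373; each of the 6 set bits of 373 can independently be on or off in c.
count = 2^6 = 64

Answer: 64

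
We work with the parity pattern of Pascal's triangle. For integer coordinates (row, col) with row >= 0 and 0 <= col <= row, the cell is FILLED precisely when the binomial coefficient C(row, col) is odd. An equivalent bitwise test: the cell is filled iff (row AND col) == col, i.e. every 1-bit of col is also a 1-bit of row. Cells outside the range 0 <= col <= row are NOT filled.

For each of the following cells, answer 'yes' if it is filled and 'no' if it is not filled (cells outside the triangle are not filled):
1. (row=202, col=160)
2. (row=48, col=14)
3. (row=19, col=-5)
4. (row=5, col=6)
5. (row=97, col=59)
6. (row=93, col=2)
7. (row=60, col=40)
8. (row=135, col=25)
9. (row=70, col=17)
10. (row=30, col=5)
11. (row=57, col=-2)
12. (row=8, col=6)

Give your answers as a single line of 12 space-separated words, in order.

(202,160): row=0b11001010, col=0b10100000, row AND col = 0b10000000 = 128; 128 != 160 -> empty
(48,14): row=0b110000, col=0b1110, row AND col = 0b0 = 0; 0 != 14 -> empty
(19,-5): col outside [0, 19] -> not filled
(5,6): col outside [0, 5] -> not filled
(97,59): row=0b1100001, col=0b111011, row AND col = 0b100001 = 33; 33 != 59 -> empty
(93,2): row=0b1011101, col=0b10, row AND col = 0b0 = 0; 0 != 2 -> empty
(60,40): row=0b111100, col=0b101000, row AND col = 0b101000 = 40; 40 == 40 -> filled
(135,25): row=0b10000111, col=0b11001, row AND col = 0b1 = 1; 1 != 25 -> empty
(70,17): row=0b1000110, col=0b10001, row AND col = 0b0 = 0; 0 != 17 -> empty
(30,5): row=0b11110, col=0b101, row AND col = 0b100 = 4; 4 != 5 -> empty
(57,-2): col outside [0, 57] -> not filled
(8,6): row=0b1000, col=0b110, row AND col = 0b0 = 0; 0 != 6 -> empty

Answer: no no no no no no yes no no no no no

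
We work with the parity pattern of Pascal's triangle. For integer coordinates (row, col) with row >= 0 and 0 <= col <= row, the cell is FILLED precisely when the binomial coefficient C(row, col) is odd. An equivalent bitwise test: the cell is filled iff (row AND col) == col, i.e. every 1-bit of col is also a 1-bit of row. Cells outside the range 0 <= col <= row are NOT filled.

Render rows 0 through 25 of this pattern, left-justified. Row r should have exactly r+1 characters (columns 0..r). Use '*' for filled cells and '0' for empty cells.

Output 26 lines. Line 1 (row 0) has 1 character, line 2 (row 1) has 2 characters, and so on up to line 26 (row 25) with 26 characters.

Answer: *
**
*0*
****
*000*
**00**
*0*0*0*
********
*0000000*
**000000**
*0*00000*0*
****0000****
*000*000*000*
**00**00**00**
*0*0*0*0*0*0*0*
****************
*000000000000000*
**00000000000000**
*0*0000000000000*0*
****000000000000****
*000*00000000000*000*
**00**0000000000**00**
*0*0*0*000000000*0*0*0*
********00000000********
*0000000*0000000*0000000*
**000000**000000**000000**

Derivation:
r0=0: *
r1=1: **
r2=10: *0*
r3=11: ****
r4=100: *000*
r5=101: **00**
r6=110: *0*0*0*
r7=111: ********
r8=1000: *0000000*
r9=1001: **000000**
r10=1010: *0*00000*0*
r11=1011: ****0000****
r12=1100: *000*000*000*
r13=1101: **00**00**00**
r14=1110: *0*0*0*0*0*0*0*
r15=1111: ****************
r16=10000: *000000000000000*
r17=10001: **00000000000000**
r18=10010: *0*0000000000000*0*
r19=10011: ****000000000000****
r20=10100: *000*00000000000*000*
r21=10101: **00**0000000000**00**
r22=10110: *0*0*0*000000000*0*0*0*
r23=10111: ********00000000********
r24=11000: *0000000*0000000*0000000*
r25=11001: **000000**000000**000000**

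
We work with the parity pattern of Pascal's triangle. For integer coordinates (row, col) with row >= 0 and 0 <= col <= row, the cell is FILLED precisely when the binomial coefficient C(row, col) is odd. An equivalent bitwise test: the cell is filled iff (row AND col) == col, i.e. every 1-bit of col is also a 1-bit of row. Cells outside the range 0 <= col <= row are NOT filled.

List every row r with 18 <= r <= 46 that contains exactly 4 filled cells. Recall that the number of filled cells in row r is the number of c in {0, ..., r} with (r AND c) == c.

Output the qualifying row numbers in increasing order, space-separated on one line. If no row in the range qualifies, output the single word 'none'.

Answer: 18 20 24 33 34 36 40

Derivation:
Row r has 2^popcount(r) filled cells, so we need popcount(r) = log2(4) = 2.
Scan r = 18..46 and keep those with exactly 2 one-bits:
r=18=10010 popcount=2 -> KEEP
r=19=10011 popcount=3 -> skip
r=20=10100 popcount=2 -> KEEP
r=21=10101 popcount=3 -> skip
r=22=10110 popcount=3 -> skip
r=23=10111 popcount=4 -> skip
r=24=11000 popcount=2 -> KEEP
r=25=11001 popcount=3 -> skip
r=26=11010 popcount=3 -> skip
r=27=11011 popcount=4 -> skip
r=28=11100 popcount=3 -> skip
r=29=11101 popcount=4 -> skip
r=30=11110 popcount=4 -> skip
r=31=11111 popcount=5 -> skip
r=32=100000 popcount=1 -> skip
r=33=100001 popcount=2 -> KEEP
r=34=100010 popcount=2 -> KEEP
r=35=100011 popcount=3 -> skip
r=36=100100 popcount=2 -> KEEP
r=37=100101 popcount=3 -> skip
r=38=100110 popcount=3 -> skip
r=39=100111 popcount=4 -> skip
r=40=101000 popcount=2 -> KEEP
r=41=101001 popcount=3 -> skip
r=42=101010 popcount=3 -> skip
r=43=101011 popcount=4 -> skip
r=44=101100 popcount=3 -> skip
r=45=101101 popcount=4 -> skip
r=46=101110 popcount=4 -> skip
Kept rows: 18 20 24 33 34 36 40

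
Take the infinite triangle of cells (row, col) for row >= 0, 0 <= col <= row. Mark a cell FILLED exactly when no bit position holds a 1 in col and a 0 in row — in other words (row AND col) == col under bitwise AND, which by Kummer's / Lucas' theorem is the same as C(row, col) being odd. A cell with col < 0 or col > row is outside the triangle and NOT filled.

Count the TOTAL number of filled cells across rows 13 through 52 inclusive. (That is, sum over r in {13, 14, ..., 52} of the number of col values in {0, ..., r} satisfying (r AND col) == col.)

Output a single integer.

r13=1101 pc3: +8 =8
r14=1110 pc3: +8 =16
r15=1111 pc4: +16 =32
r16=10000 pc1: +2 =34
r17=10001 pc2: +4 =38
r18=10010 pc2: +4 =42
r19=10011 pc3: +8 =50
r20=10100 pc2: +4 =54
r21=10101 pc3: +8 =62
r22=10110 pc3: +8 =70
r23=10111 pc4: +16 =86
r24=11000 pc2: +4 =90
r25=11001 pc3: +8 =98
r26=11010 pc3: +8 =106
r27=11011 pc4: +16 =122
r28=11100 pc3: +8 =130
r29=11101 pc4: +16 =146
r30=11110 pc4: +16 =162
r31=11111 pc5: +32 =194
r32=100000 pc1: +2 =196
r33=100001 pc2: +4 =200
r34=100010 pc2: +4 =204
r35=100011 pc3: +8 =212
r36=100100 pc2: +4 =216
r37=100101 pc3: +8 =224
r38=100110 pc3: +8 =232
r39=100111 pc4: +16 =248
r40=101000 pc2: +4 =252
r41=101001 pc3: +8 =260
r42=101010 pc3: +8 =268
r43=101011 pc4: +16 =284
r44=101100 pc3: +8 =292
r45=101101 pc4: +16 =308
r46=101110 pc4: +16 =324
r47=101111 pc5: +32 =356
r48=110000 pc2: +4 =360
r49=110001 pc3: +8 =368
r50=110010 pc3: +8 =376
r51=110011 pc4: +16 =392
r52=110100 pc3: +8 =400

Answer: 400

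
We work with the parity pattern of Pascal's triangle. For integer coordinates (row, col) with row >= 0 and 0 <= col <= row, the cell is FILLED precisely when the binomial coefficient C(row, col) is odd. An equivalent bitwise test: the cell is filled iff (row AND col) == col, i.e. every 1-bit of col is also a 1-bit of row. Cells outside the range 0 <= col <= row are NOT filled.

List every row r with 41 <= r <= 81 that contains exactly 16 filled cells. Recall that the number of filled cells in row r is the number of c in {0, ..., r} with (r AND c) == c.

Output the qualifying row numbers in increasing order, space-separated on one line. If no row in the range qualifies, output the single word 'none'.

Answer: 43 45 46 51 53 54 57 58 60 71 75 77 78

Derivation:
Row r has 2^popcount(r) filled cells, so we need popcount(r) = log2(16) = 4.
Scan r = 41..81 and keep those with exactly 4 one-bits:
r=41=101001 popcount=3 -> skip
r=42=101010 popcount=3 -> skip
r=43=101011 popcount=4 -> KEEP
r=44=101100 popcount=3 -> skip
r=45=101101 popcount=4 -> KEEP
r=46=101110 popcount=4 -> KEEP
r=47=101111 popcount=5 -> skip
r=48=110000 popcount=2 -> skip
r=49=110001 popcount=3 -> skip
r=50=110010 popcount=3 -> skip
r=51=110011 popcount=4 -> KEEP
r=52=110100 popcount=3 -> skip
r=53=110101 popcount=4 -> KEEP
r=54=110110 popcount=4 -> KEEP
r=55=110111 popcount=5 -> skip
r=56=111000 popcount=3 -> skip
r=57=111001 popcount=4 -> KEEP
r=58=111010 popcount=4 -> KEEP
r=59=111011 popcount=5 -> skip
r=60=111100 popcount=4 -> KEEP
r=61=111101 popcount=5 -> skip
r=62=111110 popcount=5 -> skip
r=63=111111 popcount=6 -> skip
r=64=1000000 popcount=1 -> skip
r=65=1000001 popcount=2 -> skip
r=66=1000010 popcount=2 -> skip
r=67=1000011 popcount=3 -> skip
r=68=1000100 popcount=2 -> skip
r=69=1000101 popcount=3 -> skip
r=70=1000110 popcount=3 -> skip
r=71=1000111 popcount=4 -> KEEP
r=72=1001000 popcount=2 -> skip
r=73=1001001 popcount=3 -> skip
r=74=1001010 popcount=3 -> skip
r=75=1001011 popcount=4 -> KEEP
r=76=1001100 popcount=3 -> skip
r=77=1001101 popcount=4 -> KEEP
r=78=1001110 popcount=4 -> KEEP
r=79=1001111 popcount=5 -> skip
r=80=1010000 popcount=2 -> skip
r=81=1010001 popcount=3 -> skip
Kept rows: 43 45 46 51 53 54 57 58 60 71 75 77 78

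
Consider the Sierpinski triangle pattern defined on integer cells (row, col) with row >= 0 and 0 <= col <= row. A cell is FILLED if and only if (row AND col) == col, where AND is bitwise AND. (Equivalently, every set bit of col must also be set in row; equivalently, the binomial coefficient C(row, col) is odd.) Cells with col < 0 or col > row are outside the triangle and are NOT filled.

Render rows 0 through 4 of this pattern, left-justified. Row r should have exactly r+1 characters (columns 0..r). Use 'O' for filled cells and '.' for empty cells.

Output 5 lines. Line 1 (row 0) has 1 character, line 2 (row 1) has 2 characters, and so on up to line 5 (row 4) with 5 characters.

r0=0: O
r1=1: OO
r2=10: O.O
r3=11: OOOO
r4=100: O...O

Answer: O
OO
O.O
OOOO
O...O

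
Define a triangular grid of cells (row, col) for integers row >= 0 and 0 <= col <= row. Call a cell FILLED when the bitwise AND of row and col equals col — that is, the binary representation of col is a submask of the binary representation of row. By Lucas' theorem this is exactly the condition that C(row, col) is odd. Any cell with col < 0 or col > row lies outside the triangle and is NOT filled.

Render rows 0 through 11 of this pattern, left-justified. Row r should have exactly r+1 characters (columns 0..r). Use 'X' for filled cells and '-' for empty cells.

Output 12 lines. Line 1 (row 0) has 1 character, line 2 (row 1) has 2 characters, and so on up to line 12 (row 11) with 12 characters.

Answer: X
XX
X-X
XXXX
X---X
XX--XX
X-X-X-X
XXXXXXXX
X-------X
XX------XX
X-X-----X-X
XXXX----XXXX

Derivation:
r0=0: X
r1=1: XX
r2=10: X-X
r3=11: XXXX
r4=100: X---X
r5=101: XX--XX
r6=110: X-X-X-X
r7=111: XXXXXXXX
r8=1000: X-------X
r9=1001: XX------XX
r10=1010: X-X-----X-X
r11=1011: XXXX----XXXX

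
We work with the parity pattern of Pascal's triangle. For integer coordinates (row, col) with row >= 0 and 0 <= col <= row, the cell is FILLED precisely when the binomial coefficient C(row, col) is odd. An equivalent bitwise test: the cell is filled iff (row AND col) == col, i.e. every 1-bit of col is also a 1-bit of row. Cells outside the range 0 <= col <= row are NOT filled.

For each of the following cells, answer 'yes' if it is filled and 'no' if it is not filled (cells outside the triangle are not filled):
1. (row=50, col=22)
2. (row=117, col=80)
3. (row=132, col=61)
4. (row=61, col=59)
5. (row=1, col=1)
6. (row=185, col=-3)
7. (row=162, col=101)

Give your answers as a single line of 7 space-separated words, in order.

(50,22): row=0b110010, col=0b10110, row AND col = 0b10010 = 18; 18 != 22 -> empty
(117,80): row=0b1110101, col=0b1010000, row AND col = 0b1010000 = 80; 80 == 80 -> filled
(132,61): row=0b10000100, col=0b111101, row AND col = 0b100 = 4; 4 != 61 -> empty
(61,59): row=0b111101, col=0b111011, row AND col = 0b111001 = 57; 57 != 59 -> empty
(1,1): row=0b1, col=0b1, row AND col = 0b1 = 1; 1 == 1 -> filled
(185,-3): col outside [0, 185] -> not filled
(162,101): row=0b10100010, col=0b1100101, row AND col = 0b100000 = 32; 32 != 101 -> empty

Answer: no yes no no yes no no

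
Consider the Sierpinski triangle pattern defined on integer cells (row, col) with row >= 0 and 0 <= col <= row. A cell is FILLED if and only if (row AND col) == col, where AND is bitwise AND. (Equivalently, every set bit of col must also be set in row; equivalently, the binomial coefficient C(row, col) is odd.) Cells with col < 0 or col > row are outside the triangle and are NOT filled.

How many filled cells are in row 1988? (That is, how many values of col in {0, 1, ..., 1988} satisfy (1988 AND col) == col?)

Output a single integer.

Answer: 64

Derivation:
1988 in binary = 11111000100
popcount(1988) = number of 1-bits in 11111000100 = 6
A col c satisfies (1988 AND c) == c iff every set bit of c is also set in 1988; each of the 6 set bits of 1988 can independently be on or off in c.
count = 2^6 = 64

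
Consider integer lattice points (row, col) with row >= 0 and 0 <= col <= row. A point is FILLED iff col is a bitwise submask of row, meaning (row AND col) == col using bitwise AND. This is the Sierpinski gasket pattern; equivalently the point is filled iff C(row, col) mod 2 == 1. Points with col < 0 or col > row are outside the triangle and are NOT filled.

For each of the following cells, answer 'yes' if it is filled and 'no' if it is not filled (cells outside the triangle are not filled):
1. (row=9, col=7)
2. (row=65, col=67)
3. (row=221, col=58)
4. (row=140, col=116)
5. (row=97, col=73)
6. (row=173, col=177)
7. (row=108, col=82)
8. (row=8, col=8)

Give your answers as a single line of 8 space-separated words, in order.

Answer: no no no no no no no yes

Derivation:
(9,7): row=0b1001, col=0b111, row AND col = 0b1 = 1; 1 != 7 -> empty
(65,67): col outside [0, 65] -> not filled
(221,58): row=0b11011101, col=0b111010, row AND col = 0b11000 = 24; 24 != 58 -> empty
(140,116): row=0b10001100, col=0b1110100, row AND col = 0b100 = 4; 4 != 116 -> empty
(97,73): row=0b1100001, col=0b1001001, row AND col = 0b1000001 = 65; 65 != 73 -> empty
(173,177): col outside [0, 173] -> not filled
(108,82): row=0b1101100, col=0b1010010, row AND col = 0b1000000 = 64; 64 != 82 -> empty
(8,8): row=0b1000, col=0b1000, row AND col = 0b1000 = 8; 8 == 8 -> filled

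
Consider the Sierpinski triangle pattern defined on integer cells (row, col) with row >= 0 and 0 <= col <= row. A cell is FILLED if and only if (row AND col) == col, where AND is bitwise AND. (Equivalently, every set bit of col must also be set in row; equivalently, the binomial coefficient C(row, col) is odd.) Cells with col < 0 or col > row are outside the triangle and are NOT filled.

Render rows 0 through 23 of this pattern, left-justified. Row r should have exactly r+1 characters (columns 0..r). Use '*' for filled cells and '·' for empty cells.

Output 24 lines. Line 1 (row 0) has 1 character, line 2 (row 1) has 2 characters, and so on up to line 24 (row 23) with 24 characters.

Answer: *
**
*·*
****
*···*
**··**
*·*·*·*
********
*·······*
**······**
*·*·····*·*
****····****
*···*···*···*
**··**··**··**
*·*·*·*·*·*·*·*
****************
*···············*
**··············**
*·*·············*·*
****············****
*···*···········*···*
**··**··········**··**
*·*·*·*·········*·*·*·*
********········********

Derivation:
r0=0: *
r1=1: **
r2=10: *·*
r3=11: ****
r4=100: *···*
r5=101: **··**
r6=110: *·*·*·*
r7=111: ********
r8=1000: *·······*
r9=1001: **······**
r10=1010: *·*·····*·*
r11=1011: ****····****
r12=1100: *···*···*···*
r13=1101: **··**··**··**
r14=1110: *·*·*·*·*·*·*·*
r15=1111: ****************
r16=10000: *···············*
r17=10001: **··············**
r18=10010: *·*·············*·*
r19=10011: ****············****
r20=10100: *···*···········*···*
r21=10101: **··**··········**··**
r22=10110: *·*·*·*·········*·*·*·*
r23=10111: ********········********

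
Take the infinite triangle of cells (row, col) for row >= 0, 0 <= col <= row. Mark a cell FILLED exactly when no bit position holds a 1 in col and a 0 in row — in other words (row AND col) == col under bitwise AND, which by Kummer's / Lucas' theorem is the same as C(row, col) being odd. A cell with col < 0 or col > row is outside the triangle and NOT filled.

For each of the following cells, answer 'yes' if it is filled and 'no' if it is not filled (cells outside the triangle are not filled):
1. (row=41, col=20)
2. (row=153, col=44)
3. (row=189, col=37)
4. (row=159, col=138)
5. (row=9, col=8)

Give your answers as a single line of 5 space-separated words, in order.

Answer: no no yes yes yes

Derivation:
(41,20): row=0b101001, col=0b10100, row AND col = 0b0 = 0; 0 != 20 -> empty
(153,44): row=0b10011001, col=0b101100, row AND col = 0b1000 = 8; 8 != 44 -> empty
(189,37): row=0b10111101, col=0b100101, row AND col = 0b100101 = 37; 37 == 37 -> filled
(159,138): row=0b10011111, col=0b10001010, row AND col = 0b10001010 = 138; 138 == 138 -> filled
(9,8): row=0b1001, col=0b1000, row AND col = 0b1000 = 8; 8 == 8 -> filled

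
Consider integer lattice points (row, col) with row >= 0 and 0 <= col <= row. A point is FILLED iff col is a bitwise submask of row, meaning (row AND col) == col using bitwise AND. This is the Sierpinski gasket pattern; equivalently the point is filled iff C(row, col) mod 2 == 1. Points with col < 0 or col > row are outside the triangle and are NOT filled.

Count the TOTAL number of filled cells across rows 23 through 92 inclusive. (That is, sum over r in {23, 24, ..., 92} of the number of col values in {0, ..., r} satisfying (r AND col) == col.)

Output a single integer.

Answer: 968

Derivation:
r23=10111 pc4: +16 =16
r24=11000 pc2: +4 =20
r25=11001 pc3: +8 =28
r26=11010 pc3: +8 =36
r27=11011 pc4: +16 =52
r28=11100 pc3: +8 =60
r29=11101 pc4: +16 =76
r30=11110 pc4: +16 =92
r31=11111 pc5: +32 =124
r32=100000 pc1: +2 =126
r33=100001 pc2: +4 =130
r34=100010 pc2: +4 =134
r35=100011 pc3: +8 =142
r36=100100 pc2: +4 =146
r37=100101 pc3: +8 =154
r38=100110 pc3: +8 =162
r39=100111 pc4: +16 =178
r40=101000 pc2: +4 =182
r41=101001 pc3: +8 =190
r42=101010 pc3: +8 =198
r43=101011 pc4: +16 =214
r44=101100 pc3: +8 =222
r45=101101 pc4: +16 =238
r46=101110 pc4: +16 =254
r47=101111 pc5: +32 =286
r48=110000 pc2: +4 =290
r49=110001 pc3: +8 =298
r50=110010 pc3: +8 =306
r51=110011 pc4: +16 =322
r52=110100 pc3: +8 =330
r53=110101 pc4: +16 =346
r54=110110 pc4: +16 =362
r55=110111 pc5: +32 =394
r56=111000 pc3: +8 =402
r57=111001 pc4: +16 =418
r58=111010 pc4: +16 =434
r59=111011 pc5: +32 =466
r60=111100 pc4: +16 =482
r61=111101 pc5: +32 =514
r62=111110 pc5: +32 =546
r63=111111 pc6: +64 =610
r64=1000000 pc1: +2 =612
r65=1000001 pc2: +4 =616
r66=1000010 pc2: +4 =620
r67=1000011 pc3: +8 =628
r68=1000100 pc2: +4 =632
r69=1000101 pc3: +8 =640
r70=1000110 pc3: +8 =648
r71=1000111 pc4: +16 =664
r72=1001000 pc2: +4 =668
r73=1001001 pc3: +8 =676
r74=1001010 pc3: +8 =684
r75=1001011 pc4: +16 =700
r76=1001100 pc3: +8 =708
r77=1001101 pc4: +16 =724
r78=1001110 pc4: +16 =740
r79=1001111 pc5: +32 =772
r80=1010000 pc2: +4 =776
r81=1010001 pc3: +8 =784
r82=1010010 pc3: +8 =792
r83=1010011 pc4: +16 =808
r84=1010100 pc3: +8 =816
r85=1010101 pc4: +16 =832
r86=1010110 pc4: +16 =848
r87=1010111 pc5: +32 =880
r88=1011000 pc3: +8 =888
r89=1011001 pc4: +16 =904
r90=1011010 pc4: +16 =920
r91=1011011 pc5: +32 =952
r92=1011100 pc4: +16 =968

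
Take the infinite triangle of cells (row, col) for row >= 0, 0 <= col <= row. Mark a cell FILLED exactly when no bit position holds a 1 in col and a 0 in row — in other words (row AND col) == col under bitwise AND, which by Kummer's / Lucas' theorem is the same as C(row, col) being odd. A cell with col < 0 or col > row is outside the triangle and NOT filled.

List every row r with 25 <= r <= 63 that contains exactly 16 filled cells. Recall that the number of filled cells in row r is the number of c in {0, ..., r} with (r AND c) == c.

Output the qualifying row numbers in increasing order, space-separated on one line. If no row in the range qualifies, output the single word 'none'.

Row r has 2^popcount(r) filled cells, so we need popcount(r) = log2(16) = 4.
Scan r = 25..63 and keep those with exactly 4 one-bits:
r=25=11001 popcount=3 -> skip
r=26=11010 popcount=3 -> skip
r=27=11011 popcount=4 -> KEEP
r=28=11100 popcount=3 -> skip
r=29=11101 popcount=4 -> KEEP
r=30=11110 popcount=4 -> KEEP
r=31=11111 popcount=5 -> skip
r=32=100000 popcount=1 -> skip
r=33=100001 popcount=2 -> skip
r=34=100010 popcount=2 -> skip
r=35=100011 popcount=3 -> skip
r=36=100100 popcount=2 -> skip
r=37=100101 popcount=3 -> skip
r=38=100110 popcount=3 -> skip
r=39=100111 popcount=4 -> KEEP
r=40=101000 popcount=2 -> skip
r=41=101001 popcount=3 -> skip
r=42=101010 popcount=3 -> skip
r=43=101011 popcount=4 -> KEEP
r=44=101100 popcount=3 -> skip
r=45=101101 popcount=4 -> KEEP
r=46=101110 popcount=4 -> KEEP
r=47=101111 popcount=5 -> skip
r=48=110000 popcount=2 -> skip
r=49=110001 popcount=3 -> skip
r=50=110010 popcount=3 -> skip
r=51=110011 popcount=4 -> KEEP
r=52=110100 popcount=3 -> skip
r=53=110101 popcount=4 -> KEEP
r=54=110110 popcount=4 -> KEEP
r=55=110111 popcount=5 -> skip
r=56=111000 popcount=3 -> skip
r=57=111001 popcount=4 -> KEEP
r=58=111010 popcount=4 -> KEEP
r=59=111011 popcount=5 -> skip
r=60=111100 popcount=4 -> KEEP
r=61=111101 popcount=5 -> skip
r=62=111110 popcount=5 -> skip
r=63=111111 popcount=6 -> skip
Kept rows: 27 29 30 39 43 45 46 51 53 54 57 58 60

Answer: 27 29 30 39 43 45 46 51 53 54 57 58 60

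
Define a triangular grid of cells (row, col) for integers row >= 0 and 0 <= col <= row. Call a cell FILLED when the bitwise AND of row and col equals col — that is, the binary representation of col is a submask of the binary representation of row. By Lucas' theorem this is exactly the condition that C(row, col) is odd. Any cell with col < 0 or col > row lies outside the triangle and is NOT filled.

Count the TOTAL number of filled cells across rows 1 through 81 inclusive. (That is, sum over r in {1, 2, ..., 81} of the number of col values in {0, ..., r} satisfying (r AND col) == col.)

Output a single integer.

Answer: 902

Derivation:
r1=1 pc1: +2 =2
r2=10 pc1: +2 =4
r3=11 pc2: +4 =8
r4=100 pc1: +2 =10
r5=101 pc2: +4 =14
r6=110 pc2: +4 =18
r7=111 pc3: +8 =26
r8=1000 pc1: +2 =28
r9=1001 pc2: +4 =32
r10=1010 pc2: +4 =36
r11=1011 pc3: +8 =44
r12=1100 pc2: +4 =48
r13=1101 pc3: +8 =56
r14=1110 pc3: +8 =64
r15=1111 pc4: +16 =80
r16=10000 pc1: +2 =82
r17=10001 pc2: +4 =86
r18=10010 pc2: +4 =90
r19=10011 pc3: +8 =98
r20=10100 pc2: +4 =102
r21=10101 pc3: +8 =110
r22=10110 pc3: +8 =118
r23=10111 pc4: +16 =134
r24=11000 pc2: +4 =138
r25=11001 pc3: +8 =146
r26=11010 pc3: +8 =154
r27=11011 pc4: +16 =170
r28=11100 pc3: +8 =178
r29=11101 pc4: +16 =194
r30=11110 pc4: +16 =210
r31=11111 pc5: +32 =242
r32=100000 pc1: +2 =244
r33=100001 pc2: +4 =248
r34=100010 pc2: +4 =252
r35=100011 pc3: +8 =260
r36=100100 pc2: +4 =264
r37=100101 pc3: +8 =272
r38=100110 pc3: +8 =280
r39=100111 pc4: +16 =296
r40=101000 pc2: +4 =300
r41=101001 pc3: +8 =308
r42=101010 pc3: +8 =316
r43=101011 pc4: +16 =332
r44=101100 pc3: +8 =340
r45=101101 pc4: +16 =356
r46=101110 pc4: +16 =372
r47=101111 pc5: +32 =404
r48=110000 pc2: +4 =408
r49=110001 pc3: +8 =416
r50=110010 pc3: +8 =424
r51=110011 pc4: +16 =440
r52=110100 pc3: +8 =448
r53=110101 pc4: +16 =464
r54=110110 pc4: +16 =480
r55=110111 pc5: +32 =512
r56=111000 pc3: +8 =520
r57=111001 pc4: +16 =536
r58=111010 pc4: +16 =552
r59=111011 pc5: +32 =584
r60=111100 pc4: +16 =600
r61=111101 pc5: +32 =632
r62=111110 pc5: +32 =664
r63=111111 pc6: +64 =728
r64=1000000 pc1: +2 =730
r65=1000001 pc2: +4 =734
r66=1000010 pc2: +4 =738
r67=1000011 pc3: +8 =746
r68=1000100 pc2: +4 =750
r69=1000101 pc3: +8 =758
r70=1000110 pc3: +8 =766
r71=1000111 pc4: +16 =782
r72=1001000 pc2: +4 =786
r73=1001001 pc3: +8 =794
r74=1001010 pc3: +8 =802
r75=1001011 pc4: +16 =818
r76=1001100 pc3: +8 =826
r77=1001101 pc4: +16 =842
r78=1001110 pc4: +16 =858
r79=1001111 pc5: +32 =890
r80=1010000 pc2: +4 =894
r81=1010001 pc3: +8 =902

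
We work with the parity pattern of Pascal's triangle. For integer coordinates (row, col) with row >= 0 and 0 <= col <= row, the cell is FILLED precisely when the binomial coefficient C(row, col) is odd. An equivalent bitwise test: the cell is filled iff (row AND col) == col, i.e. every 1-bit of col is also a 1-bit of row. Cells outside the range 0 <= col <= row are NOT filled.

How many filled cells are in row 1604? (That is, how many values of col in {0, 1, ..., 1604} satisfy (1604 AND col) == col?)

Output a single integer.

1604 in binary = 11001000100
popcount(1604) = number of 1-bits in 11001000100 = 4
A col c satisfies (1604 AND c) == c iff every set bit of c is also set in 1604; each of the 4 set bits of 1604 can independently be on or off in c.
count = 2^4 = 16

Answer: 16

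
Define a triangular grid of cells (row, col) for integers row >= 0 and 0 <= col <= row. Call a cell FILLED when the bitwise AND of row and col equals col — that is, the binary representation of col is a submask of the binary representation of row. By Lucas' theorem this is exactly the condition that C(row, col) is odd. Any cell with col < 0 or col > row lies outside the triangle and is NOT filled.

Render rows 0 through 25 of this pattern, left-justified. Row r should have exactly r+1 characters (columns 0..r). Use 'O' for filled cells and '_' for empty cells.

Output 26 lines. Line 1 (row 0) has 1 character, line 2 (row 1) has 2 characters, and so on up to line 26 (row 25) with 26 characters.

r0=0: O
r1=1: OO
r2=10: O_O
r3=11: OOOO
r4=100: O___O
r5=101: OO__OO
r6=110: O_O_O_O
r7=111: OOOOOOOO
r8=1000: O_______O
r9=1001: OO______OO
r10=1010: O_O_____O_O
r11=1011: OOOO____OOOO
r12=1100: O___O___O___O
r13=1101: OO__OO__OO__OO
r14=1110: O_O_O_O_O_O_O_O
r15=1111: OOOOOOOOOOOOOOOO
r16=10000: O_______________O
r17=10001: OO______________OO
r18=10010: O_O_____________O_O
r19=10011: OOOO____________OOOO
r20=10100: O___O___________O___O
r21=10101: OO__OO__________OO__OO
r22=10110: O_O_O_O_________O_O_O_O
r23=10111: OOOOOOOO________OOOOOOOO
r24=11000: O_______O_______O_______O
r25=11001: OO______OO______OO______OO

Answer: O
OO
O_O
OOOO
O___O
OO__OO
O_O_O_O
OOOOOOOO
O_______O
OO______OO
O_O_____O_O
OOOO____OOOO
O___O___O___O
OO__OO__OO__OO
O_O_O_O_O_O_O_O
OOOOOOOOOOOOOOOO
O_______________O
OO______________OO
O_O_____________O_O
OOOO____________OOOO
O___O___________O___O
OO__OO__________OO__OO
O_O_O_O_________O_O_O_O
OOOOOOOO________OOOOOOOO
O_______O_______O_______O
OO______OO______OO______OO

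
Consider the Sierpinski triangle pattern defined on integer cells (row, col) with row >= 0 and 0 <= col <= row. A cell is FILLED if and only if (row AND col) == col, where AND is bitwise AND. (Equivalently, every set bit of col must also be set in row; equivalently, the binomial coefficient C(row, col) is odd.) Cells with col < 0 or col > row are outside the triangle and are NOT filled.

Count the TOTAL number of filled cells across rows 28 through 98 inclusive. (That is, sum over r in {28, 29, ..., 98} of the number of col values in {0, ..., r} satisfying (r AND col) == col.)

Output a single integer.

r28=11100 pc3: +8 =8
r29=11101 pc4: +16 =24
r30=11110 pc4: +16 =40
r31=11111 pc5: +32 =72
r32=100000 pc1: +2 =74
r33=100001 pc2: +4 =78
r34=100010 pc2: +4 =82
r35=100011 pc3: +8 =90
r36=100100 pc2: +4 =94
r37=100101 pc3: +8 =102
r38=100110 pc3: +8 =110
r39=100111 pc4: +16 =126
r40=101000 pc2: +4 =130
r41=101001 pc3: +8 =138
r42=101010 pc3: +8 =146
r43=101011 pc4: +16 =162
r44=101100 pc3: +8 =170
r45=101101 pc4: +16 =186
r46=101110 pc4: +16 =202
r47=101111 pc5: +32 =234
r48=110000 pc2: +4 =238
r49=110001 pc3: +8 =246
r50=110010 pc3: +8 =254
r51=110011 pc4: +16 =270
r52=110100 pc3: +8 =278
r53=110101 pc4: +16 =294
r54=110110 pc4: +16 =310
r55=110111 pc5: +32 =342
r56=111000 pc3: +8 =350
r57=111001 pc4: +16 =366
r58=111010 pc4: +16 =382
r59=111011 pc5: +32 =414
r60=111100 pc4: +16 =430
r61=111101 pc5: +32 =462
r62=111110 pc5: +32 =494
r63=111111 pc6: +64 =558
r64=1000000 pc1: +2 =560
r65=1000001 pc2: +4 =564
r66=1000010 pc2: +4 =568
r67=1000011 pc3: +8 =576
r68=1000100 pc2: +4 =580
r69=1000101 pc3: +8 =588
r70=1000110 pc3: +8 =596
r71=1000111 pc4: +16 =612
r72=1001000 pc2: +4 =616
r73=1001001 pc3: +8 =624
r74=1001010 pc3: +8 =632
r75=1001011 pc4: +16 =648
r76=1001100 pc3: +8 =656
r77=1001101 pc4: +16 =672
r78=1001110 pc4: +16 =688
r79=1001111 pc5: +32 =720
r80=1010000 pc2: +4 =724
r81=1010001 pc3: +8 =732
r82=1010010 pc3: +8 =740
r83=1010011 pc4: +16 =756
r84=1010100 pc3: +8 =764
r85=1010101 pc4: +16 =780
r86=1010110 pc4: +16 =796
r87=1010111 pc5: +32 =828
r88=1011000 pc3: +8 =836
r89=1011001 pc4: +16 =852
r90=1011010 pc4: +16 =868
r91=1011011 pc5: +32 =900
r92=1011100 pc4: +16 =916
r93=1011101 pc5: +32 =948
r94=1011110 pc5: +32 =980
r95=1011111 pc6: +64 =1044
r96=1100000 pc2: +4 =1048
r97=1100001 pc3: +8 =1056
r98=1100010 pc3: +8 =1064

Answer: 1064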